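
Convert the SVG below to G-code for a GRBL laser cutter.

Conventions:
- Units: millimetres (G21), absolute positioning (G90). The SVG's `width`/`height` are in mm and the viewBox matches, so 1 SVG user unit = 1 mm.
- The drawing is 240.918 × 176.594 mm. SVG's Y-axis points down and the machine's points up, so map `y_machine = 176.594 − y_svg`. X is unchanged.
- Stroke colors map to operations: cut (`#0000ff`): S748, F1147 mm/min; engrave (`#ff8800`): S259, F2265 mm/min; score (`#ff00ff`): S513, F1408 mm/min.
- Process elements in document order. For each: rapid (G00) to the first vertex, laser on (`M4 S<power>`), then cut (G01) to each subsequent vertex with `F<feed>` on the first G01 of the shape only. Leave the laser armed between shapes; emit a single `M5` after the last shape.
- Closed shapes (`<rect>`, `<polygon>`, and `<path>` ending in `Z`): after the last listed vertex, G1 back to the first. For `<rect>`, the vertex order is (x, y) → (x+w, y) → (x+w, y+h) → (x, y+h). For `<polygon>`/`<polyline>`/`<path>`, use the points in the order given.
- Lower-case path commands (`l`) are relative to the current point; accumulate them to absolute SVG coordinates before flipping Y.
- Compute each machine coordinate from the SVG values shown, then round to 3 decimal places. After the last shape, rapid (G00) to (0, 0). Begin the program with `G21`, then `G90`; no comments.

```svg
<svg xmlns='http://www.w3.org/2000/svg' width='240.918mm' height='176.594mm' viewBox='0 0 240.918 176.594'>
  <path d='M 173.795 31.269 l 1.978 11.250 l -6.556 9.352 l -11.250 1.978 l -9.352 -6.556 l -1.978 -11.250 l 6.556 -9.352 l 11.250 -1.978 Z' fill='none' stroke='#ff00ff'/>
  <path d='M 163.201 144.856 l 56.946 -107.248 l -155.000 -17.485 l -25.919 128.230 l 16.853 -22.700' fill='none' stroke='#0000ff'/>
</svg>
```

viewBox `0 0 240.918 176.594` with mm width/height → 1 unit = 1 mm. Flip: y_m = 176.594 − y_svg.

**Shape 1** — `<path>` regular polygon, stroke `#ff00ff` → score (S513, F1408). Machine vertices: (173.795,145.325) → (175.773,134.075) → (169.217,124.723) → (157.967,122.745) → (148.615,129.301) → (146.637,140.551) → (153.193,149.903) → (164.443,151.881) → (173.795,145.325). Closed: final G1 returns to the first vertex.

**Shape 2** — `<path>` open polyline, stroke `#0000ff` → cut (S748, F1147). Machine vertices: (163.201,31.738) → (220.147,138.986) → (65.147,156.471) → (39.228,28.241) → (56.081,50.941). Open path.

G21
G90
G00 X173.795 Y145.325
M4 S513
G01 X175.773 Y134.075 F1408
G01 X169.217 Y124.723
G01 X157.967 Y122.745
G01 X148.615 Y129.301
G01 X146.637 Y140.551
G01 X153.193 Y149.903
G01 X164.443 Y151.881
G01 X173.795 Y145.325
G00 X163.201 Y31.738
M4 S748
G01 X220.147 Y138.986 F1147
G01 X65.147 Y156.471
G01 X39.228 Y28.241
G01 X56.081 Y50.941
M5
G00 X0.000 Y0.000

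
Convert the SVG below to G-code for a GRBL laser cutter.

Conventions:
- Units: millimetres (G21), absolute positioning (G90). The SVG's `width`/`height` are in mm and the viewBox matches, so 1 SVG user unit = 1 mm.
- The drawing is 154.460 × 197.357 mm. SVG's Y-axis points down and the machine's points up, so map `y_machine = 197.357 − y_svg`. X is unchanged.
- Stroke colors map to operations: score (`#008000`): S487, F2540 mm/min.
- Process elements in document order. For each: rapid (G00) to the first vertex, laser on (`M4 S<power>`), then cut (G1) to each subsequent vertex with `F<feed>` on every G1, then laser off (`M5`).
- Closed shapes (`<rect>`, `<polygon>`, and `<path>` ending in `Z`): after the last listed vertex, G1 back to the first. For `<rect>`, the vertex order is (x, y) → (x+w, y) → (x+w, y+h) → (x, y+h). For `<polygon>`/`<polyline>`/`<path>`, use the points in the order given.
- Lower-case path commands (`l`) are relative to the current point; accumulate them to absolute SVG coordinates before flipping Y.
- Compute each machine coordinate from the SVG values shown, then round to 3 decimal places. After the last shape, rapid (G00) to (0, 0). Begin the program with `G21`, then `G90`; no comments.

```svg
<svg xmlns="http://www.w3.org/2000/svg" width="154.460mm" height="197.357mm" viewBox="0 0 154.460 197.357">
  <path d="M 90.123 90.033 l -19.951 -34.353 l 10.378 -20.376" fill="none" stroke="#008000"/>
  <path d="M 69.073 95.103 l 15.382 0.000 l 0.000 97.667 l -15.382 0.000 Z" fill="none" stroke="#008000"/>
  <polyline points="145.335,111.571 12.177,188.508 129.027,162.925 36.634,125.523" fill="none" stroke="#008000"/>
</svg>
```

Since the viewBox matches the mm dimensions, user units are millimetres directly. The only transform is the Y-flip y_m = 197.357 − y_svg.

Shape 1 is a open polyline drawn with `<path>`. Its stroke #008000 means score at S487, F2540. After flipping Y the toolpath is (90.123,107.324) → (70.172,141.677) → (80.550,162.053).

Shape 2 is a rectangle drawn with `<path>`. Its stroke #008000 means score at S487, F2540. After flipping Y the toolpath is (69.073,102.254) → (84.455,102.254) → (84.455,4.587) → (69.073,4.587) → (69.073,102.254), returning to the start.

Shape 3 is a open polyline drawn with `<polyline>`. Its stroke #008000 means score at S487, F2540. After flipping Y the toolpath is (145.335,85.786) → (12.177,8.849) → (129.027,34.432) → (36.634,71.834).

G21
G90
G00 X90.123 Y107.324
M4 S487
G1 X70.172 Y141.677 F2540
G1 X80.550 Y162.053 F2540
M5
G00 X69.073 Y102.254
M4 S487
G1 X84.455 Y102.254 F2540
G1 X84.455 Y4.587 F2540
G1 X69.073 Y4.587 F2540
G1 X69.073 Y102.254 F2540
M5
G00 X145.335 Y85.786
M4 S487
G1 X12.177 Y8.849 F2540
G1 X129.027 Y34.432 F2540
G1 X36.634 Y71.834 F2540
M5
G00 X0.000 Y0.000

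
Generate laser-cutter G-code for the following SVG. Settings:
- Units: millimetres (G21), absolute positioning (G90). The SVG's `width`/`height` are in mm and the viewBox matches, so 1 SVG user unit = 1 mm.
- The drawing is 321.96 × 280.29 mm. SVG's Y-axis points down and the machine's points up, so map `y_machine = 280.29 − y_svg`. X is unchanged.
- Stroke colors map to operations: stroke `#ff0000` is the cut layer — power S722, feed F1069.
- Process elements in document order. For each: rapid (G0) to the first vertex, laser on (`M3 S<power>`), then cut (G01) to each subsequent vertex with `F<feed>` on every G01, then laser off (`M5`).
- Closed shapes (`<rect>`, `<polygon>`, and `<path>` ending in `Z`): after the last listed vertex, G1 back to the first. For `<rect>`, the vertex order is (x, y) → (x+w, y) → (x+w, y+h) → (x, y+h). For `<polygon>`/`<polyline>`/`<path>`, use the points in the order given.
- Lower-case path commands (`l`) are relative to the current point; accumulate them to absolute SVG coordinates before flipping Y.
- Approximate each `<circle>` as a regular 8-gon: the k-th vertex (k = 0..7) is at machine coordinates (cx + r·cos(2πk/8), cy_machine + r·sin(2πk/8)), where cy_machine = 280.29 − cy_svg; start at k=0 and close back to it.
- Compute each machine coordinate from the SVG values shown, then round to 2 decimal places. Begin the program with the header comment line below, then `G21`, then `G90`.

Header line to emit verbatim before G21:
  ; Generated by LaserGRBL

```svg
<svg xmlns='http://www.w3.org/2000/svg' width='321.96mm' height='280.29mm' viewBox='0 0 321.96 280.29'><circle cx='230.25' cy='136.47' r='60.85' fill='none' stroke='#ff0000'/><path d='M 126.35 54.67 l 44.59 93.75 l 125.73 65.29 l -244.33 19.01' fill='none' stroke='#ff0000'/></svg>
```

1 u = 1 mm; y_m = 280.29 − y.

[1] `<circle>` circle, #ff0000→cut S722 F1069: (291.10,143.82) → (273.28,186.85) → (230.25,204.67) → (187.22,186.85) → (169.40,143.82) → (187.22,100.79) → (230.25,82.97) → (273.28,100.79) → (291.10,143.82) (closed)

[2] `<path>` open polyline, #ff0000→cut S722 F1069: (126.35,225.62) → (170.94,131.87) → (296.67,66.58) → (52.34,47.57)

; Generated by LaserGRBL
G21
G90
G0 X291.10 Y143.82
M3 S722
G01 X273.28 Y186.85 F1069
G01 X230.25 Y204.67 F1069
G01 X187.22 Y186.85 F1069
G01 X169.40 Y143.82 F1069
G01 X187.22 Y100.79 F1069
G01 X230.25 Y82.97 F1069
G01 X273.28 Y100.79 F1069
G01 X291.10 Y143.82 F1069
M5
G0 X126.35 Y225.62
M3 S722
G01 X170.94 Y131.87 F1069
G01 X296.67 Y66.58 F1069
G01 X52.34 Y47.57 F1069
M5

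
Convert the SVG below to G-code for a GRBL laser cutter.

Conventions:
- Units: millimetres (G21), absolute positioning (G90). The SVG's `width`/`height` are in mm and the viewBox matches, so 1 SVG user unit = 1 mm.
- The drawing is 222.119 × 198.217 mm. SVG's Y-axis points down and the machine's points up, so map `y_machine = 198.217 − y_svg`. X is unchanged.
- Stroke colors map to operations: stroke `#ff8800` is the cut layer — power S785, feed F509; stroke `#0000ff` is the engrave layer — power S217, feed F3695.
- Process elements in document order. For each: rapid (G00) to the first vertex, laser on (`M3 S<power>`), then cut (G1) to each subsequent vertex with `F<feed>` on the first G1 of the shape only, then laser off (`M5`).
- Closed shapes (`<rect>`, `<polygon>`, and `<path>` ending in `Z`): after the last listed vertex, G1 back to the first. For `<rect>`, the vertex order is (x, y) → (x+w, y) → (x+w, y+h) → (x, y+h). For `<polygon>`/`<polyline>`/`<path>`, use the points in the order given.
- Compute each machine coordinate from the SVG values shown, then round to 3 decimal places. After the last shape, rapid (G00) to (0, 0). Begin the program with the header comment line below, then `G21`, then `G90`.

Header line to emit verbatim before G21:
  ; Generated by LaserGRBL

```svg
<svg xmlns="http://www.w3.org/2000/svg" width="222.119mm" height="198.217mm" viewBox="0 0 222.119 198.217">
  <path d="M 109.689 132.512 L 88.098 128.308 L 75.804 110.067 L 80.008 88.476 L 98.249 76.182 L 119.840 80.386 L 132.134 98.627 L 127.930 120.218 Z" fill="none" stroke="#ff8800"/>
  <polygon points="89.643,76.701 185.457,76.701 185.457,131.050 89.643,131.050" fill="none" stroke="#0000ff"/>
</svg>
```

1 u = 1 mm; y_m = 198.217 − y.

[1] `<path>` regular polygon, #ff8800→cut S785 F509: (109.689,65.705) → (88.098,69.909) → (75.804,88.150) → (80.008,109.741) → (98.249,122.035) → (119.840,117.831) → (132.134,99.590) → (127.930,77.999) → (109.689,65.705) (closed)

[2] `<polygon>` rectangle, #0000ff→engrave S217 F3695: (89.643,121.516) → (185.457,121.516) → (185.457,67.167) → (89.643,67.167) → (89.643,121.516) (closed)

; Generated by LaserGRBL
G21
G90
G00 X109.689 Y65.705
M3 S785
G1 X88.098 Y69.909 F509
G1 X75.804 Y88.150
G1 X80.008 Y109.741
G1 X98.249 Y122.035
G1 X119.840 Y117.831
G1 X132.134 Y99.590
G1 X127.930 Y77.999
G1 X109.689 Y65.705
M5
G00 X89.643 Y121.516
M3 S217
G1 X185.457 Y121.516 F3695
G1 X185.457 Y67.167
G1 X89.643 Y67.167
G1 X89.643 Y121.516
M5
G00 X0.000 Y0.000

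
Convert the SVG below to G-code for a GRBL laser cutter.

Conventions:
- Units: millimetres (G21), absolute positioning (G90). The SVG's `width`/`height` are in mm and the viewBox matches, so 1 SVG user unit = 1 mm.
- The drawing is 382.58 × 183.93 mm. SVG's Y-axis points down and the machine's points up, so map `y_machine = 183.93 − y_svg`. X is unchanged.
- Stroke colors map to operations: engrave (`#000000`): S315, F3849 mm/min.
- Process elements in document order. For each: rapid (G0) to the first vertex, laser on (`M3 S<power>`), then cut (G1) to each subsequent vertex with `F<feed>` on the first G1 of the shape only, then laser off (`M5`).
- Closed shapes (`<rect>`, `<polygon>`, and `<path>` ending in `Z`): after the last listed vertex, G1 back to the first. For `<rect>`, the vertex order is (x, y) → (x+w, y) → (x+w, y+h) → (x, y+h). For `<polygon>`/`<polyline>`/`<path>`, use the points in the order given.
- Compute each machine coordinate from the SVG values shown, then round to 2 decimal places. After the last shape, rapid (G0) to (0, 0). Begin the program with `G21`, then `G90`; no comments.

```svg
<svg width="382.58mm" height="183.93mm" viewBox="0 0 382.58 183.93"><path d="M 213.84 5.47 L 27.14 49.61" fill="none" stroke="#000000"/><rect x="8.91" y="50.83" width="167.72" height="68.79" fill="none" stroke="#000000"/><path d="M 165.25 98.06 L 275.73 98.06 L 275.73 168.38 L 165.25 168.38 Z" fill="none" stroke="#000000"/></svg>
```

1 u = 1 mm; y_m = 183.93 − y.

[1] `<path>` line segment, #000000→engrave S315 F3849: (213.84,178.46) → (27.14,134.32)

[2] `<rect>` rectangle, #000000→engrave S315 F3849: (8.91,133.10) → (176.63,133.10) → (176.63,64.31) → (8.91,64.31) → (8.91,133.10) (closed)

[3] `<path>` rectangle, #000000→engrave S315 F3849: (165.25,85.87) → (275.73,85.87) → (275.73,15.55) → (165.25,15.55) → (165.25,85.87) (closed)

G21
G90
G0 X213.84 Y178.46
M3 S315
G1 X27.14 Y134.32 F3849
M5
G0 X8.91 Y133.10
M3 S315
G1 X176.63 Y133.10 F3849
G1 X176.63 Y64.31
G1 X8.91 Y64.31
G1 X8.91 Y133.10
M5
G0 X165.25 Y85.87
M3 S315
G1 X275.73 Y85.87 F3849
G1 X275.73 Y15.55
G1 X165.25 Y15.55
G1 X165.25 Y85.87
M5
G0 X0.00 Y0.00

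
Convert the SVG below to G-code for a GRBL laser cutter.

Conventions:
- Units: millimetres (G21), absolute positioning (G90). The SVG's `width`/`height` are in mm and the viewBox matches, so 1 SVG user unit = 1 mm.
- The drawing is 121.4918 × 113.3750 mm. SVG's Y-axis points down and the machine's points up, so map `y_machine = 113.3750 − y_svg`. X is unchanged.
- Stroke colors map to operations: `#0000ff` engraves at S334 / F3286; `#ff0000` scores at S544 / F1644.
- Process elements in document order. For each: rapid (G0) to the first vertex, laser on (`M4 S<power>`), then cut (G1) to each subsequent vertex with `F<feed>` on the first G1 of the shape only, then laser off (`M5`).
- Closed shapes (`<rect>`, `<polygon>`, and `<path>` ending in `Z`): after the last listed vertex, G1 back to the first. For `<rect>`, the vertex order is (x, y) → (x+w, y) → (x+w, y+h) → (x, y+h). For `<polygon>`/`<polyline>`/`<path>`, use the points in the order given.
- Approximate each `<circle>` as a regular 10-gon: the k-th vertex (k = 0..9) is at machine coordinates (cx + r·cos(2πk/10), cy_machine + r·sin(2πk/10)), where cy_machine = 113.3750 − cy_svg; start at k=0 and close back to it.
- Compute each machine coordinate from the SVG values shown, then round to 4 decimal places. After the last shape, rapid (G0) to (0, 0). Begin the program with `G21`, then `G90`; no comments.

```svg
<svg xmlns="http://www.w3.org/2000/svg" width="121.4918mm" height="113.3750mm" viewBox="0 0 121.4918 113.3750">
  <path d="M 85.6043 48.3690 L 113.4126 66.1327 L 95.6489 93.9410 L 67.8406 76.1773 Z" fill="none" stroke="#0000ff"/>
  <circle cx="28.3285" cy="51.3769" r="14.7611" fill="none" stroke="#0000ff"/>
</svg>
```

Since the viewBox matches the mm dimensions, user units are millimetres directly. The only transform is the Y-flip y_m = 113.3750 − y_svg.

Shape 1 is a regular polygon drawn with `<path>`. Its stroke #0000ff means engrave at S334, F3286. After flipping Y the toolpath is (85.6043,65.0060) → (113.4126,47.2423) → (95.6489,19.4340) → (67.8406,37.1977) → (85.6043,65.0060), returning to the start.

Shape 2 is a circle drawn with `<circle>`. Its stroke #0000ff means engrave at S334, F3286. After flipping Y the toolpath is (43.0896,61.9981) → (40.2705,70.6745) → (32.8899,76.0367) → (23.7671,76.0367) → (16.3865,70.6745) → (13.5674,61.9981) → (16.3865,53.3217) → (23.7671,47.9595) → (32.8899,47.9595) → (40.2705,53.3217) → (43.0896,61.9981), returning to the start.

G21
G90
G0 X85.6043 Y65.0060
M4 S334
G1 X113.4126 Y47.2423 F3286
G1 X95.6489 Y19.4340
G1 X67.8406 Y37.1977
G1 X85.6043 Y65.0060
M5
G0 X43.0896 Y61.9981
M4 S334
G1 X40.2705 Y70.6745 F3286
G1 X32.8899 Y76.0367
G1 X23.7671 Y76.0367
G1 X16.3865 Y70.6745
G1 X13.5674 Y61.9981
G1 X16.3865 Y53.3217
G1 X23.7671 Y47.9595
G1 X32.8899 Y47.9595
G1 X40.2705 Y53.3217
G1 X43.0896 Y61.9981
M5
G0 X0.0000 Y0.0000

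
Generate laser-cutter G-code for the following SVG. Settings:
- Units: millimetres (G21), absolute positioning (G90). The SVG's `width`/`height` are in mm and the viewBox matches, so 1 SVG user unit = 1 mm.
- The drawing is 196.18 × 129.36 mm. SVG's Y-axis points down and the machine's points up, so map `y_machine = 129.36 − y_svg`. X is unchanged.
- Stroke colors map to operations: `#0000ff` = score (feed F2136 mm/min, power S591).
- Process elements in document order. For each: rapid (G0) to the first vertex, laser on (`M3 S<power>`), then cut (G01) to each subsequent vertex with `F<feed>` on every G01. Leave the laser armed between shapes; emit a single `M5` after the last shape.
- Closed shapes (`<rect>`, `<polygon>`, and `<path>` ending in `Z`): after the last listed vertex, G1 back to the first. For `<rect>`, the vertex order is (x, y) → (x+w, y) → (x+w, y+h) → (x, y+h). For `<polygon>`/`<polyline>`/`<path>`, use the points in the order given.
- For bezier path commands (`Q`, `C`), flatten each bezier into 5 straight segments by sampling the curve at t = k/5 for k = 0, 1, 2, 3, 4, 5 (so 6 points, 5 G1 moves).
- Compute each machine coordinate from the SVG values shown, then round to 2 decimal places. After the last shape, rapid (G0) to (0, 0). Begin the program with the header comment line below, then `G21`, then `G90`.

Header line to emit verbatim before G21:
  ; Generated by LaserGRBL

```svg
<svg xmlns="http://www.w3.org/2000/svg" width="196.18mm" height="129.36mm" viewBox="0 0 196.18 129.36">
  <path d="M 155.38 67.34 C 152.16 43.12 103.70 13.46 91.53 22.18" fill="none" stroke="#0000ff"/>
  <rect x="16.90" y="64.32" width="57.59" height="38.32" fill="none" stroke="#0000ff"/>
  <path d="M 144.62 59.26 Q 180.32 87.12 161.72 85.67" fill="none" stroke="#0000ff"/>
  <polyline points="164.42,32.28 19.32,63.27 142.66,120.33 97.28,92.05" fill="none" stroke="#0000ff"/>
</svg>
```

Since the viewBox matches the mm dimensions, user units are millimetres directly. The only transform is the Y-flip y_m = 129.36 − y_svg.

Shape 1 is a cubic bezier drawn with `<path>`. Its stroke #0000ff means score at S591, F2136. After flipping Y the toolpath is (155.38,62.02) → (148.67,76.85) → (135.02,90.89) → (118.34,102.03) → (102.53,108.16) → (91.53,107.18).

Shape 2 is a rectangle drawn with `<rect>`. Its stroke #0000ff means score at S591, F2136. After flipping Y the toolpath is (16.90,65.04) → (74.49,65.04) → (74.49,26.72) → (16.90,26.72) → (16.90,65.04), returning to the start.

Shape 3 is a quadratic bezier drawn with `<path>`. Its stroke #0000ff means score at S591, F2136. After flipping Y the toolpath is (144.62,70.10) → (156.73,60.13) → (164.49,52.50) → (167.91,47.22) → (166.99,44.28) → (161.72,43.69).

Shape 4 is a open polyline drawn with `<polyline>`. Its stroke #0000ff means score at S591, F2136. After flipping Y the toolpath is (164.42,97.08) → (19.32,66.09) → (142.66,9.03) → (97.28,37.31).

; Generated by LaserGRBL
G21
G90
G0 X155.38 Y62.02
M3 S591
G01 X148.67 Y76.85 F2136
G01 X135.02 Y90.89 F2136
G01 X118.34 Y102.03 F2136
G01 X102.53 Y108.16 F2136
G01 X91.53 Y107.18 F2136
G0 X16.90 Y65.04
M3 S591
G01 X74.49 Y65.04 F2136
G01 X74.49 Y26.72 F2136
G01 X16.90 Y26.72 F2136
G01 X16.90 Y65.04 F2136
G0 X144.62 Y70.10
M3 S591
G01 X156.73 Y60.13 F2136
G01 X164.49 Y52.50 F2136
G01 X167.91 Y47.22 F2136
G01 X166.99 Y44.28 F2136
G01 X161.72 Y43.69 F2136
G0 X164.42 Y97.08
M3 S591
G01 X19.32 Y66.09 F2136
G01 X142.66 Y9.03 F2136
G01 X97.28 Y37.31 F2136
M5
G0 X0.00 Y0.00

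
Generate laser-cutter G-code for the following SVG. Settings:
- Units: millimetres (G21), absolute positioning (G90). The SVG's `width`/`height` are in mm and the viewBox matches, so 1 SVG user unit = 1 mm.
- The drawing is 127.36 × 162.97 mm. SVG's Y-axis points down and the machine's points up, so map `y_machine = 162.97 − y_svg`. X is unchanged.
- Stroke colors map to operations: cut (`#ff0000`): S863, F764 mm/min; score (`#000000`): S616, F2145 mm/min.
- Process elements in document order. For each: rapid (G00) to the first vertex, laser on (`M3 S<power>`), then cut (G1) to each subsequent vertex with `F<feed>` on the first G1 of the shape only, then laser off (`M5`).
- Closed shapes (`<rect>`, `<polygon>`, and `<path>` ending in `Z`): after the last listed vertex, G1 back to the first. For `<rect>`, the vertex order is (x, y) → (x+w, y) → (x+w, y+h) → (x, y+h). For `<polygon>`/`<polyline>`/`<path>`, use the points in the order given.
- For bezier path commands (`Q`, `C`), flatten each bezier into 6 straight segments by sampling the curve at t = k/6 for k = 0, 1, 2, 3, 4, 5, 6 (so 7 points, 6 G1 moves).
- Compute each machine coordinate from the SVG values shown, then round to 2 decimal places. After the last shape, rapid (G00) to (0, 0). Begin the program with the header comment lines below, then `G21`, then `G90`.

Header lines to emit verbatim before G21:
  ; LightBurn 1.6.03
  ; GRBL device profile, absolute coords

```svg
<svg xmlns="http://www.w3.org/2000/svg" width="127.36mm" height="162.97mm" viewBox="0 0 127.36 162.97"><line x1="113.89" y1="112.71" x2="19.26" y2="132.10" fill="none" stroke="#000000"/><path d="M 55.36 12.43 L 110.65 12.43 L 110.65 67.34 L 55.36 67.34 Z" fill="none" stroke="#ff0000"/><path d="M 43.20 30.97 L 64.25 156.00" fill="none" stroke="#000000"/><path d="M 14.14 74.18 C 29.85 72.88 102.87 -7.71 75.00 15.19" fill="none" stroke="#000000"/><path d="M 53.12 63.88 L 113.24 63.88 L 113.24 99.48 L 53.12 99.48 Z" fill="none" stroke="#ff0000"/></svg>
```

; LightBurn 1.6.03
; GRBL device profile, absolute coords
G21
G90
G00 X113.89 Y50.26
M3 S616
G1 X19.26 Y30.87 F2145
M5
G00 X55.36 Y150.54
M3 S863
G1 X110.65 Y150.54 F764
G1 X110.65 Y95.63
G1 X55.36 Y95.63
G1 X55.36 Y150.54
M5
G00 X43.20 Y132.00
M3 S616
G1 X64.25 Y6.97 F2145
M5
G00 X14.14 Y88.79
M3 S616
G1 X26.04 Y95.20 F2145
G1 X43.09 Y109.75
G1 X60.91 Y127.36
G1 X75.10 Y142.95
G1 X81.26 Y151.45
G1 X75.00 Y147.78
M5
G00 X53.12 Y99.09
M3 S863
G1 X113.24 Y99.09 F764
G1 X113.24 Y63.49
G1 X53.12 Y63.49
G1 X53.12 Y99.09
M5
G00 X0.00 Y0.00

viewBox `0 0 127.36 162.97` with mm width/height → 1 unit = 1 mm. Flip: y_m = 162.97 − y_svg.

**Shape 1** — `<line>` line segment, stroke `#000000` → score (S616, F2145). Machine vertices: (113.89,50.26) → (19.26,30.87). Open path.

**Shape 2** — `<path>` rectangle, stroke `#ff0000` → cut (S863, F764). Machine vertices: (55.36,150.54) → (110.65,150.54) → (110.65,95.63) → (55.36,95.63) → (55.36,150.54). Closed: final G1 returns to the first vertex.

**Shape 3** — `<path>` line segment, stroke `#000000` → score (S616, F2145). Machine vertices: (43.20,132.00) → (64.25,6.97). Open path.

**Shape 4** — `<path>` cubic bezier, stroke `#000000` → score (S616, F2145). Control points (SVG): P0=(14.14,74.18), P1=(29.85,72.88), P2=(102.87,-7.71), P3=(75.00,15.19); sampled at t=k/6. Machine vertices: (14.14,88.79) → (26.04,95.20) → (43.09,109.75) → (60.91,127.36) → (75.10,142.95) → (81.26,151.45) → (75.00,147.78). Open path.

**Shape 5** — `<path>` rectangle, stroke `#ff0000` → cut (S863, F764). Machine vertices: (53.12,99.09) → (113.24,99.09) → (113.24,63.49) → (53.12,63.49) → (53.12,99.09). Closed: final G1 returns to the first vertex.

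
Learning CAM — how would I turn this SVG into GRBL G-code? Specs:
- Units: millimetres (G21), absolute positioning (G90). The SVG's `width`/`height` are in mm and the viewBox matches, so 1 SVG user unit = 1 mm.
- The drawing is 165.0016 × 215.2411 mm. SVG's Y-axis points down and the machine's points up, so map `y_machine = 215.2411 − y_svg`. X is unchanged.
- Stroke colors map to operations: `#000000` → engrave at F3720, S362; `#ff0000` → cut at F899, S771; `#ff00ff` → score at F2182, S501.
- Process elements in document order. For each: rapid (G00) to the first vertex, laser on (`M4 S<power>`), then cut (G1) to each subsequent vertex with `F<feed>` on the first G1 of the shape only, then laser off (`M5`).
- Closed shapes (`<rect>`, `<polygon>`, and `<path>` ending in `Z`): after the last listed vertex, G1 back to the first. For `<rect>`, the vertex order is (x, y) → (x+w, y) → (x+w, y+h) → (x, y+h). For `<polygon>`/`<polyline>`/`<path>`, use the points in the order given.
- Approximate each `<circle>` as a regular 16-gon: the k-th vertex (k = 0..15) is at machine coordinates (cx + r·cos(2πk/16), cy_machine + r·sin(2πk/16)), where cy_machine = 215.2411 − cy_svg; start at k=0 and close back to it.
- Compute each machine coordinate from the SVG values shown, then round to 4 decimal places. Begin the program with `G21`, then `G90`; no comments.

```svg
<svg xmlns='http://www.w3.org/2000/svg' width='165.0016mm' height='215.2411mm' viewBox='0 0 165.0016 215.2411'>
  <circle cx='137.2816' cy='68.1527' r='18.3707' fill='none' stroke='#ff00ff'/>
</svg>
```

viewBox `0 0 165.0016 215.2411` with mm width/height → 1 unit = 1 mm. Flip: y_m = 215.2411 − y_svg.

**Shape 1** — `<circle>` circle, stroke `#ff00ff` → score (S501, F2182). Machine vertices: (155.6523,147.0884) → (154.2539,154.1186) → (150.2716,160.0784) → (144.3118,164.0607) → (137.2816,165.4591) → (130.2514,164.0607) → (124.2916,160.0784) → (120.3093,154.1186) → (118.9109,147.0884) → (120.3093,140.0582) → (124.2916,134.0984) → (130.2514,130.1161) → (137.2816,128.7177) → (144.3118,130.1161) → (150.2716,134.0984) → (154.2539,140.0582) → (155.6523,147.0884). Closed: final G1 returns to the first vertex.

G21
G90
G00 X155.6523 Y147.0884
M4 S501
G1 X154.2539 Y154.1186 F2182
G1 X150.2716 Y160.0784
G1 X144.3118 Y164.0607
G1 X137.2816 Y165.4591
G1 X130.2514 Y164.0607
G1 X124.2916 Y160.0784
G1 X120.3093 Y154.1186
G1 X118.9109 Y147.0884
G1 X120.3093 Y140.0582
G1 X124.2916 Y134.0984
G1 X130.2514 Y130.1161
G1 X137.2816 Y128.7177
G1 X144.3118 Y130.1161
G1 X150.2716 Y134.0984
G1 X154.2539 Y140.0582
G1 X155.6523 Y147.0884
M5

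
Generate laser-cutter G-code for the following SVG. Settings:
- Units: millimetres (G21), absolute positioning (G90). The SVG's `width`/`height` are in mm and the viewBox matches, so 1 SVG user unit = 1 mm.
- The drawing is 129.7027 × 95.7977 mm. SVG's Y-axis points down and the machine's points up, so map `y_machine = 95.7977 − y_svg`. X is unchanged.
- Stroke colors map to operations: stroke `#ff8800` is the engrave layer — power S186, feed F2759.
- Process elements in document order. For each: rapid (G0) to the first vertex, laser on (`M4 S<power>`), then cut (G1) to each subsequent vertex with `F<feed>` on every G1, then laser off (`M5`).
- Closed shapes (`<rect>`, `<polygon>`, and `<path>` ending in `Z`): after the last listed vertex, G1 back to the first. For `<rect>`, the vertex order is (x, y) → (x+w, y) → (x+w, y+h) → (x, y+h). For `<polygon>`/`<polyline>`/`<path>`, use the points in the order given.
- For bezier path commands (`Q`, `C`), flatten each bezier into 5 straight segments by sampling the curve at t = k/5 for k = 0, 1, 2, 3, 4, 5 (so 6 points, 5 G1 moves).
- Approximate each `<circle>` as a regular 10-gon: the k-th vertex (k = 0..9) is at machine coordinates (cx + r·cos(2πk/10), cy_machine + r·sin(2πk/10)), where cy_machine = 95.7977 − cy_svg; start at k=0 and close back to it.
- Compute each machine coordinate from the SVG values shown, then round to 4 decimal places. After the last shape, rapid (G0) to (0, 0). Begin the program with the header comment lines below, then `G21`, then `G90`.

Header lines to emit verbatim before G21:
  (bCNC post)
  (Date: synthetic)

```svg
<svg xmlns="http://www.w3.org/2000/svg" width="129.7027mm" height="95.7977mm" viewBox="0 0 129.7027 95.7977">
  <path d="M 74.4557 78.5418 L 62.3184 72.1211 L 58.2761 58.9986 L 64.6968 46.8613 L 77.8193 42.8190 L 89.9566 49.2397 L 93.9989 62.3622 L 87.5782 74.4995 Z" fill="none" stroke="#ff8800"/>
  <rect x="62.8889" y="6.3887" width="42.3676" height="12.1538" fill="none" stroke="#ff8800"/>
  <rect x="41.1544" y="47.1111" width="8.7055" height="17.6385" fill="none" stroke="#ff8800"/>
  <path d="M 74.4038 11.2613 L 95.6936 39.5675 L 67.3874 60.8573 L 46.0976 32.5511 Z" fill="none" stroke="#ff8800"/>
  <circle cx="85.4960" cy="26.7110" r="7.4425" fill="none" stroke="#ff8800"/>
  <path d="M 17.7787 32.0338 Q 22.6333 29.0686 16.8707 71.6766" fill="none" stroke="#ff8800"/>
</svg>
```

Since the viewBox matches the mm dimensions, user units are millimetres directly. The only transform is the Y-flip y_m = 95.7977 − y_svg.

Shape 1 is a regular polygon drawn with `<path>`. Its stroke #ff8800 means engrave at S186, F2759. After flipping Y the toolpath is (74.4557,17.2559) → (62.3184,23.6766) → (58.2761,36.7991) → (64.6968,48.9364) → (77.8193,52.9787) → (89.9566,46.5580) → (93.9989,33.4355) → (87.5782,21.2982) → (74.4557,17.2559), returning to the start.

Shape 2 is a rectangle drawn with `<rect>`. Its stroke #ff8800 means engrave at S186, F2759. After flipping Y the toolpath is (62.8889,89.4090) → (105.2565,89.4090) → (105.2565,77.2552) → (62.8889,77.2552) → (62.8889,89.4090), returning to the start.

Shape 3 is a rectangle drawn with `<rect>`. Its stroke #ff8800 means engrave at S186, F2759. After flipping Y the toolpath is (41.1544,48.6866) → (49.8599,48.6866) → (49.8599,31.0481) → (41.1544,31.0481) → (41.1544,48.6866), returning to the start.

Shape 4 is a regular polygon drawn with `<path>`. Its stroke #ff8800 means engrave at S186, F2759. After flipping Y the toolpath is (74.4038,84.5364) → (95.6936,56.2302) → (67.3874,34.9404) → (46.0976,63.2466) → (74.4038,84.5364), returning to the start.

Shape 5 is a circle drawn with `<circle>`. Its stroke #ff8800 means engrave at S186, F2759. After flipping Y the toolpath is (92.9385,69.0867) → (91.5171,73.4613) → (87.7959,76.1649) → (83.1961,76.1649) → (79.4749,73.4613) → (78.0535,69.0867) → (79.4749,64.7121) → (83.1961,62.0085) → (87.7959,62.0085) → (91.5171,64.7121) → (92.9385,69.0867), returning to the start.

Shape 6 is a quadratic bezier drawn with `<path>`. Its stroke #ff8800 means engrave at S186, F2759. After flipping Y the toolpath is (17.7787,63.7639) → (19.2959,63.1271) → (19.9636,58.8443) → (19.7820,50.9158) → (18.7511,39.3414) → (16.8707,24.1211).

(bCNC post)
(Date: synthetic)
G21
G90
G0 X74.4557 Y17.2559
M4 S186
G1 X62.3184 Y23.6766 F2759
G1 X58.2761 Y36.7991 F2759
G1 X64.6968 Y48.9364 F2759
G1 X77.8193 Y52.9787 F2759
G1 X89.9566 Y46.5580 F2759
G1 X93.9989 Y33.4355 F2759
G1 X87.5782 Y21.2982 F2759
G1 X74.4557 Y17.2559 F2759
M5
G0 X62.8889 Y89.4090
M4 S186
G1 X105.2565 Y89.4090 F2759
G1 X105.2565 Y77.2552 F2759
G1 X62.8889 Y77.2552 F2759
G1 X62.8889 Y89.4090 F2759
M5
G0 X41.1544 Y48.6866
M4 S186
G1 X49.8599 Y48.6866 F2759
G1 X49.8599 Y31.0481 F2759
G1 X41.1544 Y31.0481 F2759
G1 X41.1544 Y48.6866 F2759
M5
G0 X74.4038 Y84.5364
M4 S186
G1 X95.6936 Y56.2302 F2759
G1 X67.3874 Y34.9404 F2759
G1 X46.0976 Y63.2466 F2759
G1 X74.4038 Y84.5364 F2759
M5
G0 X92.9385 Y69.0867
M4 S186
G1 X91.5171 Y73.4613 F2759
G1 X87.7959 Y76.1649 F2759
G1 X83.1961 Y76.1649 F2759
G1 X79.4749 Y73.4613 F2759
G1 X78.0535 Y69.0867 F2759
G1 X79.4749 Y64.7121 F2759
G1 X83.1961 Y62.0085 F2759
G1 X87.7959 Y62.0085 F2759
G1 X91.5171 Y64.7121 F2759
G1 X92.9385 Y69.0867 F2759
M5
G0 X17.7787 Y63.7639
M4 S186
G1 X19.2959 Y63.1271 F2759
G1 X19.9636 Y58.8443 F2759
G1 X19.7820 Y50.9158 F2759
G1 X18.7511 Y39.3414 F2759
G1 X16.8707 Y24.1211 F2759
M5
G0 X0.0000 Y0.0000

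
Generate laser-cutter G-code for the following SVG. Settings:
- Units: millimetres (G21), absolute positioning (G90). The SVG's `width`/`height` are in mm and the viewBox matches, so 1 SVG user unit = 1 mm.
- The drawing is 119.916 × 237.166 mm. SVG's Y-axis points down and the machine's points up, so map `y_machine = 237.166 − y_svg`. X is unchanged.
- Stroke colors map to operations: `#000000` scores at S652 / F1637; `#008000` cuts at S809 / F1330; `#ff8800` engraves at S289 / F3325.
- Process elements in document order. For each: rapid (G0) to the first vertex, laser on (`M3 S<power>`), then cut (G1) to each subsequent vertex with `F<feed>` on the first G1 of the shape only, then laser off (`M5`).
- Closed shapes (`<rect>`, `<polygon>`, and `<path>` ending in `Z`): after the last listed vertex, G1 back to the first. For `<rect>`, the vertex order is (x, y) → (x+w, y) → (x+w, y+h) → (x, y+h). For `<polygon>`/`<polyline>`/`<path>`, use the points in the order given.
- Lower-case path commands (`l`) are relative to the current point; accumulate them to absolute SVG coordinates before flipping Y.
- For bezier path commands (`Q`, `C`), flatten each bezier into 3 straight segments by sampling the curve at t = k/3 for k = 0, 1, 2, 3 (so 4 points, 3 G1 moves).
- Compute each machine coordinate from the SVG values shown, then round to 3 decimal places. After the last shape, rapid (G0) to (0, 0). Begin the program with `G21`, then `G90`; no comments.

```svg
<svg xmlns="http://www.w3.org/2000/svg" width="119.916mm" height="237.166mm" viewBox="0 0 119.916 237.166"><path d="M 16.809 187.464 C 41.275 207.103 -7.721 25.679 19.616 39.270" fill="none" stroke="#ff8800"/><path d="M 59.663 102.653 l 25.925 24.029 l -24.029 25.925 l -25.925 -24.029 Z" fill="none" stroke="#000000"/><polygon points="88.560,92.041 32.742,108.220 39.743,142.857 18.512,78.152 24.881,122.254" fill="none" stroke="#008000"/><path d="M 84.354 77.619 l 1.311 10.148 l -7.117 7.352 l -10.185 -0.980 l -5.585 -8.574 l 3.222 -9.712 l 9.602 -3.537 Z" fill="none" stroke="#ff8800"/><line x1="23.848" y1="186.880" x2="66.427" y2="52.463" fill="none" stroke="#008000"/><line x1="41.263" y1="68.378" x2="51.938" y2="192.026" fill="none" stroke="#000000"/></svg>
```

G21
G90
G0 X16.809 Y49.702
M3 S289
G1 X22.336 Y82.414 F3325
G1 X12.175 Y161.152
G1 X19.616 Y197.896
M5
G0 X59.663 Y134.513
M3 S652
G1 X85.588 Y110.484 F1637
G1 X61.559 Y84.559
G1 X35.634 Y108.588
G1 X59.663 Y134.513
M5
G0 X88.560 Y145.125
M3 S809
G1 X32.742 Y128.946 F1330
G1 X39.743 Y94.309
G1 X18.512 Y159.014
G1 X24.881 Y114.912
G1 X88.560 Y145.125
M5
G0 X84.354 Y159.547
M3 S289
G1 X85.665 Y149.399 F3325
G1 X78.548 Y142.047
G1 X68.363 Y143.027
G1 X62.778 Y151.601
G1 X66.000 Y161.313
G1 X75.602 Y164.850
G1 X84.354 Y159.547
M5
G0 X23.848 Y50.286
M3 S809
G1 X66.427 Y184.703 F1330
M5
G0 X41.263 Y168.788
M3 S652
G1 X51.938 Y45.140 F1637
M5
G0 X0.000 Y0.000

viewBox `0 0 119.916 237.166` with mm width/height → 1 unit = 1 mm. Flip: y_m = 237.166 − y_svg.

**Shape 1** — `<path>` cubic bezier, stroke `#ff8800` → engrave (S289, F3325). Control points (SVG): P0=(16.809,187.464), P1=(41.275,207.103), P2=(-7.721,25.679), P3=(19.616,39.270); sampled at t=k/3. Machine vertices: (16.809,49.702) → (22.336,82.414) → (12.175,161.152) → (19.616,197.896). Open path.

**Shape 2** — `<path>` regular polygon, stroke `#000000` → score (S652, F1637). Machine vertices: (59.663,134.513) → (85.588,110.484) → (61.559,84.559) → (35.634,108.588) → (59.663,134.513). Closed: final G1 returns to the first vertex.

**Shape 3** — `<polygon>` closed polygon, stroke `#008000` → cut (S809, F1330). Machine vertices: (88.560,145.125) → (32.742,128.946) → (39.743,94.309) → (18.512,159.014) → (24.881,114.912) → (88.560,145.125). Closed: final G1 returns to the first vertex.

**Shape 4** — `<path>` regular polygon, stroke `#ff8800` → engrave (S289, F3325). Machine vertices: (84.354,159.547) → (85.665,149.399) → (78.548,142.047) → (68.363,143.027) → (62.778,151.601) → (66.000,161.313) → (75.602,164.850) → (84.354,159.547). Closed: final G1 returns to the first vertex.

**Shape 5** — `<line>` line segment, stroke `#008000` → cut (S809, F1330). Machine vertices: (23.848,50.286) → (66.427,184.703). Open path.

**Shape 6** — `<line>` line segment, stroke `#000000` → score (S652, F1637). Machine vertices: (41.263,168.788) → (51.938,45.140). Open path.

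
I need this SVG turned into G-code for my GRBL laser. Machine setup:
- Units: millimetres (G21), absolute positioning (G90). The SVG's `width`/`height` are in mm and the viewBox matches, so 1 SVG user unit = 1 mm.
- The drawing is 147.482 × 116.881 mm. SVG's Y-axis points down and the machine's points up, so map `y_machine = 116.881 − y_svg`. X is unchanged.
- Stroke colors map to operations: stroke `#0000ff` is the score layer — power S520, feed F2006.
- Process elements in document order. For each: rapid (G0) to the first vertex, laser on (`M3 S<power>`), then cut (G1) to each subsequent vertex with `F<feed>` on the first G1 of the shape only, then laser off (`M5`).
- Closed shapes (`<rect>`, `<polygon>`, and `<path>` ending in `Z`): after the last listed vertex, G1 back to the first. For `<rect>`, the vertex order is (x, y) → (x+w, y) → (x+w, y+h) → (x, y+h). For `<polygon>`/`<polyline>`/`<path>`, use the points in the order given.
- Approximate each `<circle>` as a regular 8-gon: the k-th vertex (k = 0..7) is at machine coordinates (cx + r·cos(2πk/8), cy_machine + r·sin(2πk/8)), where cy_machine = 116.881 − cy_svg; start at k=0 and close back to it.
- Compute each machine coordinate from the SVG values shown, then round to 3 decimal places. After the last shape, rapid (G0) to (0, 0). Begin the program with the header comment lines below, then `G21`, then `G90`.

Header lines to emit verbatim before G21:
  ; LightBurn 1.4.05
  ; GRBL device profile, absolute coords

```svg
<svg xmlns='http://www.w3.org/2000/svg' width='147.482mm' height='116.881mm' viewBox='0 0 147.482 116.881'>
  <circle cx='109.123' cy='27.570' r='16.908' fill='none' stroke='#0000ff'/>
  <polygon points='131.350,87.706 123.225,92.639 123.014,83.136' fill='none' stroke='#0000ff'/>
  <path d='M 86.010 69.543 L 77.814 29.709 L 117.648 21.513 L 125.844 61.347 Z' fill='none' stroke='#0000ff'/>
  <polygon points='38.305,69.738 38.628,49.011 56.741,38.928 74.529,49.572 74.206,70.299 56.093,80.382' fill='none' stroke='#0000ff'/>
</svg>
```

viewBox `0 0 147.482 116.881` with mm width/height → 1 unit = 1 mm. Flip: y_m = 116.881 − y_svg.

**Shape 1** — `<circle>` circle, stroke `#0000ff` → score (S520, F2006). Machine vertices: (126.031,89.311) → (121.079,101.267) → (109.123,106.219) → (97.167,101.267) → (92.215,89.311) → (97.167,77.355) → (109.123,72.403) → (121.079,77.355) → (126.031,89.311). Closed: final G1 returns to the first vertex.

**Shape 2** — `<polygon>` regular polygon, stroke `#0000ff` → score (S520, F2006). Machine vertices: (131.350,29.175) → (123.225,24.242) → (123.014,33.745) → (131.350,29.175). Closed: final G1 returns to the first vertex.

**Shape 3** — `<path>` regular polygon, stroke `#0000ff` → score (S520, F2006). Machine vertices: (86.010,47.338) → (77.814,87.172) → (117.648,95.368) → (125.844,55.534) → (86.010,47.338). Closed: final G1 returns to the first vertex.

**Shape 4** — `<polygon>` regular polygon, stroke `#0000ff` → score (S520, F2006). Machine vertices: (38.305,47.143) → (38.628,67.870) → (56.741,77.953) → (74.529,67.309) → (74.206,46.582) → (56.093,36.499) → (38.305,47.143). Closed: final G1 returns to the first vertex.

; LightBurn 1.4.05
; GRBL device profile, absolute coords
G21
G90
G0 X126.031 Y89.311
M3 S520
G1 X121.079 Y101.267 F2006
G1 X109.123 Y106.219
G1 X97.167 Y101.267
G1 X92.215 Y89.311
G1 X97.167 Y77.355
G1 X109.123 Y72.403
G1 X121.079 Y77.355
G1 X126.031 Y89.311
M5
G0 X131.350 Y29.175
M3 S520
G1 X123.225 Y24.242 F2006
G1 X123.014 Y33.745
G1 X131.350 Y29.175
M5
G0 X86.010 Y47.338
M3 S520
G1 X77.814 Y87.172 F2006
G1 X117.648 Y95.368
G1 X125.844 Y55.534
G1 X86.010 Y47.338
M5
G0 X38.305 Y47.143
M3 S520
G1 X38.628 Y67.870 F2006
G1 X56.741 Y77.953
G1 X74.529 Y67.309
G1 X74.206 Y46.582
G1 X56.093 Y36.499
G1 X38.305 Y47.143
M5
G0 X0.000 Y0.000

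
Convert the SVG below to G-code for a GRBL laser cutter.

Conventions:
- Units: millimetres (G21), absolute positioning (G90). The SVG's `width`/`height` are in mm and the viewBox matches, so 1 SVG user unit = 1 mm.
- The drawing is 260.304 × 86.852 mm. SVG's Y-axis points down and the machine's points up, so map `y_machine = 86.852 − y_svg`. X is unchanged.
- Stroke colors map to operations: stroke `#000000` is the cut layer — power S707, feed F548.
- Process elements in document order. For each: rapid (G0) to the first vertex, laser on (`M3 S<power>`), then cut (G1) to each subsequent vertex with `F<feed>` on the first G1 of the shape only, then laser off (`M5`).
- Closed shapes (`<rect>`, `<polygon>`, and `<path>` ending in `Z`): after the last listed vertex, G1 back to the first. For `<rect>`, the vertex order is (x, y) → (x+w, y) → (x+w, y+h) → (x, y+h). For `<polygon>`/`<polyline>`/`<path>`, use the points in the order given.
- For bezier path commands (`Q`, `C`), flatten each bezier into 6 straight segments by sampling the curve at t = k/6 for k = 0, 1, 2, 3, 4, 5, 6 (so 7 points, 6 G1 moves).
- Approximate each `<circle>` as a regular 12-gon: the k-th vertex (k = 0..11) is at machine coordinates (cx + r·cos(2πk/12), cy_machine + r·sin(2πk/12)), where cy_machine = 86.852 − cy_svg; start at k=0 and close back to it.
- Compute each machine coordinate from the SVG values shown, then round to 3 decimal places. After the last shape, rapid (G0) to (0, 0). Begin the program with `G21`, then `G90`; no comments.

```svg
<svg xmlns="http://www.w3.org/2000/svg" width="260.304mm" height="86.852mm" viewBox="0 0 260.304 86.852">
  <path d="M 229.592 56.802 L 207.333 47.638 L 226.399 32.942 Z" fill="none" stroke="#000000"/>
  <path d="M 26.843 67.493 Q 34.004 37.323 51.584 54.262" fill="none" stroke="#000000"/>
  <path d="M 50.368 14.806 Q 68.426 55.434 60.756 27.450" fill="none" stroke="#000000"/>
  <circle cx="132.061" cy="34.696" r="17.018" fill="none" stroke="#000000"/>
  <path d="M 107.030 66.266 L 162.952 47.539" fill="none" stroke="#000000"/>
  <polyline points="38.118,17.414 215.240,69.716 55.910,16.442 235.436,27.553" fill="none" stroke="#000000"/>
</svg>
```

1 u = 1 mm; y_m = 86.852 − y.

[1] `<path>` regular polygon, #000000→cut S707 F548: (229.592,30.050) → (207.333,39.214) → (226.399,53.910) → (229.592,30.050) (closed)

[2] `<path>` quadratic bezier, #000000→cut S707 F548: (26.843,19.359) → (29.519,28.107) → (32.775,34.238) → (36.609,37.752) → (41.022,38.648) → (46.013,36.928) → (51.584,32.590)

[3] `<path>` quadratic bezier, #000000→cut S707 F548: (50.368,72.046) → (55.673,60.409) → (59.548,52.584) → (61.994,48.571) → (63.011,48.370) → (62.598,51.980) → (60.756,59.402)

[4] `<circle>` circle, #000000→cut S707 F548: (149.079,52.156) → (146.799,60.665) → (140.570,66.894) → (132.061,69.174) → (123.552,66.894) → (117.323,60.665) → (115.043,52.156) → (117.323,43.647) → (123.552,37.418) → (132.061,35.138) → (140.570,37.418) → (146.799,43.647) → (149.079,52.156) (closed)

[5] `<path>` line segment, #000000→cut S707 F548: (107.030,20.586) → (162.952,39.313)

[6] `<polyline>` open polyline, #000000→cut S707 F548: (38.118,69.438) → (215.240,17.136) → (55.910,70.410) → (235.436,59.299)

G21
G90
G0 X229.592 Y30.050
M3 S707
G1 X207.333 Y39.214 F548
G1 X226.399 Y53.910
G1 X229.592 Y30.050
M5
G0 X26.843 Y19.359
M3 S707
G1 X29.519 Y28.107 F548
G1 X32.775 Y34.238
G1 X36.609 Y37.752
G1 X41.022 Y38.648
G1 X46.013 Y36.928
G1 X51.584 Y32.590
M5
G0 X50.368 Y72.046
M3 S707
G1 X55.673 Y60.409 F548
G1 X59.548 Y52.584
G1 X61.994 Y48.571
G1 X63.011 Y48.370
G1 X62.598 Y51.980
G1 X60.756 Y59.402
M5
G0 X149.079 Y52.156
M3 S707
G1 X146.799 Y60.665 F548
G1 X140.570 Y66.894
G1 X132.061 Y69.174
G1 X123.552 Y66.894
G1 X117.323 Y60.665
G1 X115.043 Y52.156
G1 X117.323 Y43.647
G1 X123.552 Y37.418
G1 X132.061 Y35.138
G1 X140.570 Y37.418
G1 X146.799 Y43.647
G1 X149.079 Y52.156
M5
G0 X107.030 Y20.586
M3 S707
G1 X162.952 Y39.313 F548
M5
G0 X38.118 Y69.438
M3 S707
G1 X215.240 Y17.136 F548
G1 X55.910 Y70.410
G1 X235.436 Y59.299
M5
G0 X0.000 Y0.000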